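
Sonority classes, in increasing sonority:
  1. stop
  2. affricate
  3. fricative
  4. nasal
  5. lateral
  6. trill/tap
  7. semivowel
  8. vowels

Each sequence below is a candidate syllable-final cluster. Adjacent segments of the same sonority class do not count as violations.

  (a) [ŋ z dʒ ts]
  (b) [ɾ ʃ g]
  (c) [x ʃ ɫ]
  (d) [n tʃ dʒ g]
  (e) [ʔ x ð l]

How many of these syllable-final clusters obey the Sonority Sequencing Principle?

3

(a) [ŋ z dʒ ts]: profile 4-3-2-2 — obeys.
(b) [ɾ ʃ g]: profile 6-3-1 — obeys.
(c) [x ʃ ɫ]: profile 3-3-5 — violates.
(d) [n tʃ dʒ g]: profile 4-2-2-1 — obeys.
(e) [ʔ x ð l]: profile 1-3-3-5 — violates.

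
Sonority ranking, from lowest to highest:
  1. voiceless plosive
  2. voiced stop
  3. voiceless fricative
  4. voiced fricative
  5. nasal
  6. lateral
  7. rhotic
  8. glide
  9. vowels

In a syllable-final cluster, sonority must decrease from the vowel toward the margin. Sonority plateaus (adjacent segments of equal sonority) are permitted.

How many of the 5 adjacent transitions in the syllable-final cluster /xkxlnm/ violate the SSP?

2

/x/: voiceless fricative = 3.
/k/: voiceless plosive = 1.
/x/: voiceless fricative = 3.
/l/: lateral = 6.
/n/: nasal = 5.
/m/: nasal = 5.
/x/→/k/: 3→1 (falls) — ok.
/k/→/x/: 1→3 (does not fall) — violation.
/x/→/l/: 3→6 (does not fall) — violation.
/l/→/n/: 6→5 (falls) — ok.
/n/→/m/: 5→5 (plateau, allowed) — ok.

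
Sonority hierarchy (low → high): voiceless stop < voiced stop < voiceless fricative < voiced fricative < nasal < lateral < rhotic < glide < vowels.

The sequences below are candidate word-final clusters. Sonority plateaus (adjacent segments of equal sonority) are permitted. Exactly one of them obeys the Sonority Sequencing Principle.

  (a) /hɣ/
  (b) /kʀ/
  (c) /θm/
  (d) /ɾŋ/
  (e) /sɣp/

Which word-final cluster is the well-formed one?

d

(a) 3-4 → violates
(b) 1-7 → violates
(c) 3-5 → violates
(d) 7-5 → obeys
(e) 3-4-1 → violates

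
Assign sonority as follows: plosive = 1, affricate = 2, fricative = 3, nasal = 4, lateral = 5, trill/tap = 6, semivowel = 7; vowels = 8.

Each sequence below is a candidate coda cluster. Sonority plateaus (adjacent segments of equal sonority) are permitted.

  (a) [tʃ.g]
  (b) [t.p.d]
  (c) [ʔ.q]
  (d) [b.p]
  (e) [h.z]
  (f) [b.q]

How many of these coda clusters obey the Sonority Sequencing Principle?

(a) 2-1 → obeys
(b) 1-1-1 → obeys
(c) 1-1 → obeys
(d) 1-1 → obeys
(e) 3-3 → obeys
(f) 1-1 → obeys

6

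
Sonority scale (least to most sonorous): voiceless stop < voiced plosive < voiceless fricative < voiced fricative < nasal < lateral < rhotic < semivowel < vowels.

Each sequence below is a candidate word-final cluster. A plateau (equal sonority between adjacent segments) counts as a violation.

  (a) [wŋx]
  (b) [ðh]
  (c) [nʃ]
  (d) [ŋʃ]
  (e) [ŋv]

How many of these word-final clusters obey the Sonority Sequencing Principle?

5

(a) 8-5-3 → obeys
(b) 4-3 → obeys
(c) 5-3 → obeys
(d) 5-3 → obeys
(e) 5-4 → obeys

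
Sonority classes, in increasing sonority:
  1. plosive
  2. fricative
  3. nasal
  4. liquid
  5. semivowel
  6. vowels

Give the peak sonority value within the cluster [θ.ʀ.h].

/θ/: fricative = 2.
/ʀ/: liquid = 4.
/h/: fricative = 2.
The maximum is 4.

4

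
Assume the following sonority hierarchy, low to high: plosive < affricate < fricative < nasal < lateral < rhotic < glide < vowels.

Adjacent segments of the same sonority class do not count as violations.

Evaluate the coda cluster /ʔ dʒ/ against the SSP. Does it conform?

/ʔ/ is a plosive (sonority 1).
/dʒ/ is an affricate (sonority 2).
The profile is 1-2. Between /ʔ/ (1) and /dʒ/ (2) sonority does not fall, so the cluster violates the SSP.

no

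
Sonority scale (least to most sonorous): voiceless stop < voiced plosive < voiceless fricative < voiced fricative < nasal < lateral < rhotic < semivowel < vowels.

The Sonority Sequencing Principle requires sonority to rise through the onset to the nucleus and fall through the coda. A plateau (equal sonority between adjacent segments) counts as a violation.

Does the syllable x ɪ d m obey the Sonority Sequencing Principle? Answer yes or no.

no

Onset: /x/ is a voiceless fricative (sonority 3); then the nucleus /ɪ/ (sonority 9).
Onset profile 3-9 — rises to the nucleus.
Coda: /d/ is a voiced plosive (sonority 2), /m/ is a nasal (sonority 5).
Coda profile 9-2-5 — does not strictly fall throughout.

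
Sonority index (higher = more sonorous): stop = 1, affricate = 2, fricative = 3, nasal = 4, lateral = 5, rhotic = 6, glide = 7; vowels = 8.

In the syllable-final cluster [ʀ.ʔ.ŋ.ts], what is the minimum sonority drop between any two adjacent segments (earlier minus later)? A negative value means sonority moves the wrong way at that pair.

-3

/ʀ/ is a rhotic (sonority 6).
/ʔ/ is a stop (sonority 1).
/ŋ/ is a nasal (sonority 4).
/ts/ is an affricate (sonority 2).
/ʀ/→/ʔ/: change +5.
/ʔ/→/ŋ/: change -3.
/ŋ/→/ts/: change +2.
Minimum = -3.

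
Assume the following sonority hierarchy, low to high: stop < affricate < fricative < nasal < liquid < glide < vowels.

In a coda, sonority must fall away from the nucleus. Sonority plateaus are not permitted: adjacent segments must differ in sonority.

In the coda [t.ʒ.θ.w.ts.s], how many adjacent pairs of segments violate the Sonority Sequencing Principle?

/t/ is a stop (sonority 1).
/ʒ/ is a fricative (sonority 3).
/θ/ is a fricative (sonority 3).
/w/ is a glide (sonority 6).
/ts/ is an affricate (sonority 2).
/s/ is a fricative (sonority 3).
/t/→/ʒ/: 1→3 (does not fall) — violation.
/ʒ/→/θ/: 3→3 (plateau) — violation.
/θ/→/w/: 3→6 (does not fall) — violation.
/w/→/ts/: 6→2 (falls) — ok.
/ts/→/s/: 2→3 (does not fall) — violation.

4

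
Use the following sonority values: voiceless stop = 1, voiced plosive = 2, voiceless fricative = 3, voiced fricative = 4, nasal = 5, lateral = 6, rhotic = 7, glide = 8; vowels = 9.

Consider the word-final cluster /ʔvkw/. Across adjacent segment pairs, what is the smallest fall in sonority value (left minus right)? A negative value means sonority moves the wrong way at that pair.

/ʔ/ — voiceless stop, sonority 1.
/v/ — voiced fricative, sonority 4.
/k/ — voiceless stop, sonority 1.
/w/ — glide, sonority 8.
/ʔ/→/v/: change -3.
/v/→/k/: change +3.
/k/→/w/: change -7.
Minimum = -7.

-7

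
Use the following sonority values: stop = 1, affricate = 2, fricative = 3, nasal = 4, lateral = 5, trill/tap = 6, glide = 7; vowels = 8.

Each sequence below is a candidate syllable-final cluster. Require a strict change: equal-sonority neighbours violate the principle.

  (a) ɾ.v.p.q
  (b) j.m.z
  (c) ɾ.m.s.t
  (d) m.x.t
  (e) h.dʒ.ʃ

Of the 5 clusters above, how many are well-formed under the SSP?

3

(a) 6-3-1-1 → violates
(b) 7-4-3 → obeys
(c) 6-4-3-1 → obeys
(d) 4-3-1 → obeys
(e) 3-2-3 → violates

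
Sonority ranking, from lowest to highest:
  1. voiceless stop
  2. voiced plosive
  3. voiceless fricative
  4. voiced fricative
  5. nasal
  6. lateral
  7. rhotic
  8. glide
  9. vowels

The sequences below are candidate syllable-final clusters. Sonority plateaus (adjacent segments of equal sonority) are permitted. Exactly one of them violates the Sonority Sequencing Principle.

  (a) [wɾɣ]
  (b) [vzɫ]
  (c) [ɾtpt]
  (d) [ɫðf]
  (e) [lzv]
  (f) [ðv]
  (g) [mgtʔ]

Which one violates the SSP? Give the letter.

b

(a) [wɾɣ]: profile 8-7-4 — obeys.
(b) [vzɫ]: profile 4-4-6 — violates.
(c) [ɾtpt]: profile 7-1-1-1 — obeys.
(d) [ɫðf]: profile 6-4-3 — obeys.
(e) [lzv]: profile 6-4-4 — obeys.
(f) [ðv]: profile 4-4 — obeys.
(g) [mgtʔ]: profile 5-2-1-1 — obeys.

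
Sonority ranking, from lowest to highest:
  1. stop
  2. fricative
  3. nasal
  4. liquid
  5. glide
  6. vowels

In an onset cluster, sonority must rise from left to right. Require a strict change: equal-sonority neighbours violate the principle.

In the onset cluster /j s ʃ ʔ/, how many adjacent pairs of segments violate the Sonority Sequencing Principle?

/j/ — glide, sonority 5.
/s/ — fricative, sonority 2.
/ʃ/ — fricative, sonority 2.
/ʔ/ — stop, sonority 1.
/j/→/s/: 5→2 (does not rise) — violation.
/s/→/ʃ/: 2→2 (plateau) — violation.
/ʃ/→/ʔ/: 2→1 (does not rise) — violation.

3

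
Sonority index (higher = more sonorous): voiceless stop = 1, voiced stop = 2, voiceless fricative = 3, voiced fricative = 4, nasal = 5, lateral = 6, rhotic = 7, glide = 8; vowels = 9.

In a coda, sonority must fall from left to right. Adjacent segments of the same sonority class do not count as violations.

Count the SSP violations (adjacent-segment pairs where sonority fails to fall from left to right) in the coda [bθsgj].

2

/b/ is a voiced stop (sonority 2).
/θ/ is a voiceless fricative (sonority 3).
/s/ is a voiceless fricative (sonority 3).
/g/ is a voiced stop (sonority 2).
/j/ is a glide (sonority 8).
/b/→/θ/: 2→3 (does not fall) — violation.
/θ/→/s/: 3→3 (plateau, allowed) — ok.
/s/→/g/: 3→2 (falls) — ok.
/g/→/j/: 2→8 (does not fall) — violation.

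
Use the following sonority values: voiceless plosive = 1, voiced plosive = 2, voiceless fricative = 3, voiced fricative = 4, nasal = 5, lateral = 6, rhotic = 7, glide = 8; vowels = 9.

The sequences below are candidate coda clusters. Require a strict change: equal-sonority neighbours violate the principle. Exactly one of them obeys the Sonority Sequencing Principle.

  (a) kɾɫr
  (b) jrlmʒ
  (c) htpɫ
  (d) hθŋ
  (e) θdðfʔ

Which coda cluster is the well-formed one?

(a) sonority 1-7-6-7: ill-formed.
(b) sonority 8-7-6-5-4: well-formed.
(c) sonority 3-1-1-6: ill-formed.
(d) sonority 3-3-5: ill-formed.
(e) sonority 3-2-4-3-1: ill-formed.

b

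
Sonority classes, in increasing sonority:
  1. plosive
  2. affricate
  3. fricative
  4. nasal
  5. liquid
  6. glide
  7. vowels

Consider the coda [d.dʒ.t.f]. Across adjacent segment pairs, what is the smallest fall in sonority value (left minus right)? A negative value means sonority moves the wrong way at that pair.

/d/ is a plosive (sonority 1).
/dʒ/ is an affricate (sonority 2).
/t/ is a plosive (sonority 1).
/f/ is a fricative (sonority 3).
/d/→/dʒ/: change -1.
/dʒ/→/t/: change +1.
/t/→/f/: change -2.
Minimum = -2.

-2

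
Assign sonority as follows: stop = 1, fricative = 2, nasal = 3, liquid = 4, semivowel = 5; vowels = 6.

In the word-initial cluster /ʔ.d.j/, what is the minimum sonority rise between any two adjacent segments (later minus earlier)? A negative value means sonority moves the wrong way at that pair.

0

/ʔ/: stop = 1.
/d/: stop = 1.
/j/: semivowel = 5.
/ʔ/→/d/: change +0.
/d/→/j/: change +4.
Minimum = 0.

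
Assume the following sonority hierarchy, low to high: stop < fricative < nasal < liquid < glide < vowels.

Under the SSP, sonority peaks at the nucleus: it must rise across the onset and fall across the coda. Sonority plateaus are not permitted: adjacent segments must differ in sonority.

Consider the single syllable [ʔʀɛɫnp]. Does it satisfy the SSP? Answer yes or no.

Onset: /ʔ/ is a stop (sonority 1), /ʀ/ is a liquid (sonority 4); then the nucleus /ɛ/ (sonority 6).
Onset profile 1-4-6 — rises to the nucleus.
Coda: /ɫ/ is a liquid (sonority 4), /n/ is a nasal (sonority 3), /p/ is a stop (sonority 1).
Coda profile 6-4-3-1 — falls from the nucleus.

yes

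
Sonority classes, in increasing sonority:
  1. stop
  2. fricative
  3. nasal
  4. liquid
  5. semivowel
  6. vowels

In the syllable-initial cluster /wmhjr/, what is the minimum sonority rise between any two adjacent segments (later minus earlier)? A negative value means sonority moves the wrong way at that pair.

-2

/w/: semivowel = 5.
/m/: nasal = 3.
/h/: fricative = 2.
/j/: semivowel = 5.
/r/: liquid = 4.
/w/→/m/: change -2.
/m/→/h/: change -1.
/h/→/j/: change +3.
/j/→/r/: change -1.
Minimum = -2.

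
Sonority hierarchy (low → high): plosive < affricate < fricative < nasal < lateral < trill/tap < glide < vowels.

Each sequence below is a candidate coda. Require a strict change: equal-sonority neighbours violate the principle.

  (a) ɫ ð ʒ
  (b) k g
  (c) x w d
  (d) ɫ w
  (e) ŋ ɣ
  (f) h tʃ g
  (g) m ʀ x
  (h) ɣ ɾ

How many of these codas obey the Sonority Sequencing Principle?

2

(a) 5-3-3 → violates
(b) 1-1 → violates
(c) 3-7-1 → violates
(d) 5-7 → violates
(e) 4-3 → obeys
(f) 3-2-1 → obeys
(g) 4-6-3 → violates
(h) 3-6 → violates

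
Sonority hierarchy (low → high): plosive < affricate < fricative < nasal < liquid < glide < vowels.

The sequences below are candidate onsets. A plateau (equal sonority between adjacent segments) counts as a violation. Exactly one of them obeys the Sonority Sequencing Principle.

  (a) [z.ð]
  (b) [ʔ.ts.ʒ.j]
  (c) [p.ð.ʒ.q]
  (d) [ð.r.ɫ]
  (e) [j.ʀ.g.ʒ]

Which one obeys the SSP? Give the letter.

(a) 3-3 → violates
(b) 1-2-3-6 → obeys
(c) 1-3-3-1 → violates
(d) 3-5-5 → violates
(e) 6-5-1-3 → violates

b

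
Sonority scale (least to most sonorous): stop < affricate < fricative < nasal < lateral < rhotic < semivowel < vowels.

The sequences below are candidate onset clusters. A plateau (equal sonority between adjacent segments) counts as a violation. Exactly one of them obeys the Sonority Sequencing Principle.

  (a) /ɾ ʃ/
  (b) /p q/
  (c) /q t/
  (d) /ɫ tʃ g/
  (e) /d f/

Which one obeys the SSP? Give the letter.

(a) /ɾ ʃ/: profile 6-3 — violates.
(b) /p q/: profile 1-1 — violates.
(c) /q t/: profile 1-1 — violates.
(d) /ɫ tʃ g/: profile 5-2-1 — violates.
(e) /d f/: profile 1-3 — obeys.

e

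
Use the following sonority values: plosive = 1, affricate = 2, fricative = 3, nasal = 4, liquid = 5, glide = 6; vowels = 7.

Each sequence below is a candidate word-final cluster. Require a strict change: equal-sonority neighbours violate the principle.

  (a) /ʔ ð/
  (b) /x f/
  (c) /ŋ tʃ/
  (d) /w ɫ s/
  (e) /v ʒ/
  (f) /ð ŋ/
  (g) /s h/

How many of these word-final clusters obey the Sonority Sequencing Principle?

2

(a) sonority 1-3: ill-formed.
(b) sonority 3-3: ill-formed.
(c) sonority 4-2: well-formed.
(d) sonority 6-5-3: well-formed.
(e) sonority 3-3: ill-formed.
(f) sonority 3-4: ill-formed.
(g) sonority 3-3: ill-formed.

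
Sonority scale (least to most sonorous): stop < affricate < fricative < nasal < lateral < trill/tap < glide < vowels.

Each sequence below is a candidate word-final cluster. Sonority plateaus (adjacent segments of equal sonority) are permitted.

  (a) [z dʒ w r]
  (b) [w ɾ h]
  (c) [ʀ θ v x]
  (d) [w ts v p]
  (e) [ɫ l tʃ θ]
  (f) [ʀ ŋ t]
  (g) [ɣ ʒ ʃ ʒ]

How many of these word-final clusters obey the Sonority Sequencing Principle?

4

(a) 3-2-7-6 → violates
(b) 7-6-3 → obeys
(c) 6-3-3-3 → obeys
(d) 7-2-3-1 → violates
(e) 5-5-2-3 → violates
(f) 6-4-1 → obeys
(g) 3-3-3-3 → obeys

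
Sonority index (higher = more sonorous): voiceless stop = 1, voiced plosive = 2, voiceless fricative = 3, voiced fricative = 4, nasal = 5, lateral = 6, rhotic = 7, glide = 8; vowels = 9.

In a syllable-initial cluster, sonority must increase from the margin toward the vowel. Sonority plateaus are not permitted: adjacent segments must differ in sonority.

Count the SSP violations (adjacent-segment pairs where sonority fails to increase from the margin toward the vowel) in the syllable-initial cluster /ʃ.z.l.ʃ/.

/ʃ/ is a voiceless fricative (sonority 3).
/z/ is a voiced fricative (sonority 4).
/l/ is a lateral (sonority 6).
/ʃ/ is a voiceless fricative (sonority 3).
/ʃ/→/z/: 3→4 (rises) — ok.
/z/→/l/: 4→6 (rises) — ok.
/l/→/ʃ/: 6→3 (does not rise) — violation.

1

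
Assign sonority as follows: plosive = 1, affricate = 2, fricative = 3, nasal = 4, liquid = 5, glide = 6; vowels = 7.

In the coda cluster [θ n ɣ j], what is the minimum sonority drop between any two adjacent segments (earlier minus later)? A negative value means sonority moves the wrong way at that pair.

/θ/ — fricative, sonority 3.
/n/ — nasal, sonority 4.
/ɣ/ — fricative, sonority 3.
/j/ — glide, sonority 6.
/θ/→/n/: change -1.
/n/→/ɣ/: change +1.
/ɣ/→/j/: change -3.
Minimum = -3.

-3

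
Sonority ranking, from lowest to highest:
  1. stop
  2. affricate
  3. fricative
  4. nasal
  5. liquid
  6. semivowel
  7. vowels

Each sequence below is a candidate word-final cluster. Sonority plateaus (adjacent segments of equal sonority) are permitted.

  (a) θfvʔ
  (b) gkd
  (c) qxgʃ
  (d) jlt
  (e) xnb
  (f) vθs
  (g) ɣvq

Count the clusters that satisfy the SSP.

(a) θfvʔ: profile 3-3-3-1 — obeys.
(b) gkd: profile 1-1-1 — obeys.
(c) qxgʃ: profile 1-3-1-3 — violates.
(d) jlt: profile 6-5-1 — obeys.
(e) xnb: profile 3-4-1 — violates.
(f) vθs: profile 3-3-3 — obeys.
(g) ɣvq: profile 3-3-1 — obeys.

5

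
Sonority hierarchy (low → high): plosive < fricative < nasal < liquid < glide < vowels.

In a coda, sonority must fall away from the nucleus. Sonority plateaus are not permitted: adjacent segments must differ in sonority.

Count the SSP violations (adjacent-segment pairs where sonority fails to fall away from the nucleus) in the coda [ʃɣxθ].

/ʃ/ is a fricative (sonority 2).
/ɣ/ is a fricative (sonority 2).
/x/ is a fricative (sonority 2).
/θ/ is a fricative (sonority 2).
/ʃ/→/ɣ/: 2→2 (plateau) — violation.
/ɣ/→/x/: 2→2 (plateau) — violation.
/x/→/θ/: 2→2 (plateau) — violation.

3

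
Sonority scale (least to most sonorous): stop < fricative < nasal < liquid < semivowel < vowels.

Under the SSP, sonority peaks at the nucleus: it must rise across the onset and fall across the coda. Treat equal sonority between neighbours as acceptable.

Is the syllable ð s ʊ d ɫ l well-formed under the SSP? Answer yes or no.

Onset: /ð/ is a fricative (sonority 2), /s/ is a fricative (sonority 2); then the nucleus /ʊ/ (sonority 6).
Onset profile 2-2-6 — rises to the nucleus.
Coda: /d/ is a stop (sonority 1), /ɫ/ is a liquid (sonority 4), /l/ is a liquid (sonority 4).
Coda profile 6-1-4-4 — does not fall throughout.

no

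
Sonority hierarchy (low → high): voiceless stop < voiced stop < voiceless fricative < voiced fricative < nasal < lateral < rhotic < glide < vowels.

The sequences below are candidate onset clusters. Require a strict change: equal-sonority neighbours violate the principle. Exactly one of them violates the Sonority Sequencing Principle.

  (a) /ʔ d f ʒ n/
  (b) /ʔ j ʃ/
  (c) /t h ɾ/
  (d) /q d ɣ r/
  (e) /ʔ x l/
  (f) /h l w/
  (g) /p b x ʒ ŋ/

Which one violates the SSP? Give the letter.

b

(a) /ʔ d f ʒ n/: profile 1-2-3-4-5 — obeys.
(b) /ʔ j ʃ/: profile 1-8-3 — violates.
(c) /t h ɾ/: profile 1-3-7 — obeys.
(d) /q d ɣ r/: profile 1-2-4-7 — obeys.
(e) /ʔ x l/: profile 1-3-6 — obeys.
(f) /h l w/: profile 3-6-8 — obeys.
(g) /p b x ʒ ŋ/: profile 1-2-3-4-5 — obeys.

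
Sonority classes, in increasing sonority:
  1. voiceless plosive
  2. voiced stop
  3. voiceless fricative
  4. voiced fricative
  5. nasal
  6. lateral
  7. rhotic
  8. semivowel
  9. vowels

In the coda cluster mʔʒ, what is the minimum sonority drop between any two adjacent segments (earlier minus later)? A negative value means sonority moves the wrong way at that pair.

-3

/m/ — nasal, sonority 5.
/ʔ/ — voiceless plosive, sonority 1.
/ʒ/ — voiced fricative, sonority 4.
/m/→/ʔ/: change +4.
/ʔ/→/ʒ/: change -3.
Minimum = -3.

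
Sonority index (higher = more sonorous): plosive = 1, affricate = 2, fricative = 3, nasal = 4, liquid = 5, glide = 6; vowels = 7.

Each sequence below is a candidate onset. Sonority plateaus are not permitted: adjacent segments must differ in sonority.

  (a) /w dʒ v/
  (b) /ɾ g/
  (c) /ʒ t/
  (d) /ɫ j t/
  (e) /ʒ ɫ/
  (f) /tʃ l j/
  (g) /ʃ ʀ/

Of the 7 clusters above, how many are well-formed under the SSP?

(a) /w dʒ v/: profile 6-2-3 — violates.
(b) /ɾ g/: profile 5-1 — violates.
(c) /ʒ t/: profile 3-1 — violates.
(d) /ɫ j t/: profile 5-6-1 — violates.
(e) /ʒ ɫ/: profile 3-5 — obeys.
(f) /tʃ l j/: profile 2-5-6 — obeys.
(g) /ʃ ʀ/: profile 3-5 — obeys.

3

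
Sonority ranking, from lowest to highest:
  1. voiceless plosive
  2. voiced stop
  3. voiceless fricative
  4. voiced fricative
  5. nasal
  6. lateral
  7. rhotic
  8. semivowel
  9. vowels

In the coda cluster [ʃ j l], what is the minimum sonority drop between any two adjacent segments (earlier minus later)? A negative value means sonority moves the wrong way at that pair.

-5

/ʃ/: voiceless fricative = 3.
/j/: semivowel = 8.
/l/: lateral = 6.
/ʃ/→/j/: change -5.
/j/→/l/: change +2.
Minimum = -5.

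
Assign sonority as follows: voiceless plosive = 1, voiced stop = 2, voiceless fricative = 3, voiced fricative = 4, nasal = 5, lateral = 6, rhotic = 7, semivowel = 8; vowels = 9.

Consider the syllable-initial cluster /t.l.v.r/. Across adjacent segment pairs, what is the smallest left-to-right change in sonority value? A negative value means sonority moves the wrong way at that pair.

-2

/t/ is a voiceless plosive (sonority 1).
/l/ is a lateral (sonority 6).
/v/ is a voiced fricative (sonority 4).
/r/ is a rhotic (sonority 7).
/t/→/l/: change +5.
/l/→/v/: change -2.
/v/→/r/: change +3.
Minimum = -2.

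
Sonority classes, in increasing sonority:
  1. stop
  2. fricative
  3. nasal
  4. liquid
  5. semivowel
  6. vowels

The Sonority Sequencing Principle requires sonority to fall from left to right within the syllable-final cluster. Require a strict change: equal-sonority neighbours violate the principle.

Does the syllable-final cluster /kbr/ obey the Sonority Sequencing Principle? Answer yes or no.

no

/k/: stop = 1.
/b/: stop = 1.
/r/: liquid = 4.
The profile is 1-1-4. Between /k/ (1) and /b/ (1) sonority does not fall, so the cluster violates the SSP.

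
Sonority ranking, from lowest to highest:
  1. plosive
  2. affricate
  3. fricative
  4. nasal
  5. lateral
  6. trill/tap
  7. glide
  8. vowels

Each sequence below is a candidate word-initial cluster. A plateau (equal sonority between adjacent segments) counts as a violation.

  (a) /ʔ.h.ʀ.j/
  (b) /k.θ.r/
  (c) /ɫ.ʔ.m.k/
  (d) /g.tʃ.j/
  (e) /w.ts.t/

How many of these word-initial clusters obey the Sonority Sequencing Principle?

(a) 1-3-6-7 → obeys
(b) 1-3-6 → obeys
(c) 5-1-4-1 → violates
(d) 1-2-7 → obeys
(e) 7-2-1 → violates

3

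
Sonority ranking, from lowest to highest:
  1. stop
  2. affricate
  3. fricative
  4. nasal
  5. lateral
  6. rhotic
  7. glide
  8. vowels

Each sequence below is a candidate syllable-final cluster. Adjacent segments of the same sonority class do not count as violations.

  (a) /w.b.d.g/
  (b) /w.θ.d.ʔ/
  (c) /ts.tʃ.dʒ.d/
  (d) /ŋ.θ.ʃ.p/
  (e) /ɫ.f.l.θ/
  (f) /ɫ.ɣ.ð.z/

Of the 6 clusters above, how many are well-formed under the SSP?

(a) /w.b.d.g/: profile 7-1-1-1 — obeys.
(b) /w.θ.d.ʔ/: profile 7-3-1-1 — obeys.
(c) /ts.tʃ.dʒ.d/: profile 2-2-2-1 — obeys.
(d) /ŋ.θ.ʃ.p/: profile 4-3-3-1 — obeys.
(e) /ɫ.f.l.θ/: profile 5-3-5-3 — violates.
(f) /ɫ.ɣ.ð.z/: profile 5-3-3-3 — obeys.

5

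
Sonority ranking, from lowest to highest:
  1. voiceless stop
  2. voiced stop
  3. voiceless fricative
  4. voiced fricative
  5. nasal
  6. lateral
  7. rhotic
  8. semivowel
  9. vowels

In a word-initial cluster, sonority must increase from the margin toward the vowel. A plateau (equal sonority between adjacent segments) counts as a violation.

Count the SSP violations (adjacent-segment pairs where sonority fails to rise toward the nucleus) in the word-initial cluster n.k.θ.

/n/ — nasal, sonority 5.
/k/ — voiceless stop, sonority 1.
/θ/ — voiceless fricative, sonority 3.
/n/→/k/: 5→1 (does not rise) — violation.
/k/→/θ/: 1→3 (rises) — ok.

1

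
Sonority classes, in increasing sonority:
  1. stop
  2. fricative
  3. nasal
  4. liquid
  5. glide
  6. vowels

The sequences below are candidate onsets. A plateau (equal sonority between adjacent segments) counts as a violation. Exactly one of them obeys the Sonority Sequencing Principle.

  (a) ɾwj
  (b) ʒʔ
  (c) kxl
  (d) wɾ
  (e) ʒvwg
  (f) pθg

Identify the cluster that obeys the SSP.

c

(a) sonority 4-5-5: ill-formed.
(b) sonority 2-1: ill-formed.
(c) sonority 1-2-4: well-formed.
(d) sonority 5-4: ill-formed.
(e) sonority 2-2-5-1: ill-formed.
(f) sonority 1-2-1: ill-formed.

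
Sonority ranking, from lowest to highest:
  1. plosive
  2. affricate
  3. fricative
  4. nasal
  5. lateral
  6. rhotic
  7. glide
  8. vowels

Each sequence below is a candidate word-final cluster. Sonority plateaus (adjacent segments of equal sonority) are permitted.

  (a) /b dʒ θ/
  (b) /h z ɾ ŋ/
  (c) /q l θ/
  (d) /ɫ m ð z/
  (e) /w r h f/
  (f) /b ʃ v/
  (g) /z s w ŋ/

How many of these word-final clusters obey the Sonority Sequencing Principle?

2

(a) sonority 1-2-3: ill-formed.
(b) sonority 3-3-6-4: ill-formed.
(c) sonority 1-5-3: ill-formed.
(d) sonority 5-4-3-3: well-formed.
(e) sonority 7-6-3-3: well-formed.
(f) sonority 1-3-3: ill-formed.
(g) sonority 3-3-7-4: ill-formed.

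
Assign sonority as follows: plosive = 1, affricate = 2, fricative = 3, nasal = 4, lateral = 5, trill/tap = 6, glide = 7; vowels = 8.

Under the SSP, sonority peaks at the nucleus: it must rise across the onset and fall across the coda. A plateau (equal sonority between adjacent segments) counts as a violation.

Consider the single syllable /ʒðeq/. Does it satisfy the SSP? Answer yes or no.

no

Onset: /ʒ/ is a fricative (sonority 3), /ð/ is a fricative (sonority 3); then the nucleus /e/ (sonority 8).
Onset profile 3-3-8 — does not strictly rise throughout.
Coda: /q/ is a plosive (sonority 1).
Coda profile 8-1 — falls from the nucleus.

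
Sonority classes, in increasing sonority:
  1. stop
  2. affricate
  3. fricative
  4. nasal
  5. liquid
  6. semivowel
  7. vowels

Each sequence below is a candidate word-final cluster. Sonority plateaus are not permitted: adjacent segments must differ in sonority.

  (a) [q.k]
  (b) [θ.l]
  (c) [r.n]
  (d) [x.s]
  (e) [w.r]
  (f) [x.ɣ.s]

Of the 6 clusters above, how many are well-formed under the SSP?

(a) 1-1 → violates
(b) 3-5 → violates
(c) 5-4 → obeys
(d) 3-3 → violates
(e) 6-5 → obeys
(f) 3-3-3 → violates

2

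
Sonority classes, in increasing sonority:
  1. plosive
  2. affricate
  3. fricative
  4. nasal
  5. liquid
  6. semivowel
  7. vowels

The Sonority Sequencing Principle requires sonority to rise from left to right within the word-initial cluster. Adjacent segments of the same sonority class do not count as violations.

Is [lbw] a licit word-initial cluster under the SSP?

no

/l/ is a liquid (sonority 5).
/b/ is a plosive (sonority 1).
/w/ is a semivowel (sonority 6).
The profile is 5-1-6. Between /l/ (5) and /b/ (1) sonority does not rise, so the cluster violates the SSP.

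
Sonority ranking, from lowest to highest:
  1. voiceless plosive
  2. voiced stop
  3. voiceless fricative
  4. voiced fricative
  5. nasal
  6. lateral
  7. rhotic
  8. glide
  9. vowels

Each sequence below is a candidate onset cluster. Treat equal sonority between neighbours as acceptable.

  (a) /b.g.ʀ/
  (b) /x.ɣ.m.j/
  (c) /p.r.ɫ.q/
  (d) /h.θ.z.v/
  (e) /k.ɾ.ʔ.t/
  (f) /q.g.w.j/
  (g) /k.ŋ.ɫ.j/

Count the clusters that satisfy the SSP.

5

(a) /b.g.ʀ/: profile 2-2-7 — obeys.
(b) /x.ɣ.m.j/: profile 3-4-5-8 — obeys.
(c) /p.r.ɫ.q/: profile 1-7-6-1 — violates.
(d) /h.θ.z.v/: profile 3-3-4-4 — obeys.
(e) /k.ɾ.ʔ.t/: profile 1-7-1-1 — violates.
(f) /q.g.w.j/: profile 1-2-8-8 — obeys.
(g) /k.ŋ.ɫ.j/: profile 1-5-6-8 — obeys.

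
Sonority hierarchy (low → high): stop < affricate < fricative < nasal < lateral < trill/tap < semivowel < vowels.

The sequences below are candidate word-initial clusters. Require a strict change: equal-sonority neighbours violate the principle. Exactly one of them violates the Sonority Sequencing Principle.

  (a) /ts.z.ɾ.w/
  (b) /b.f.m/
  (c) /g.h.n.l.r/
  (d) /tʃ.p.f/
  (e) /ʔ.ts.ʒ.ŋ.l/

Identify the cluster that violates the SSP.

(a) /ts.z.ɾ.w/: profile 2-3-6-7 — obeys.
(b) /b.f.m/: profile 1-3-4 — obeys.
(c) /g.h.n.l.r/: profile 1-3-4-5-6 — obeys.
(d) /tʃ.p.f/: profile 2-1-3 — violates.
(e) /ʔ.ts.ʒ.ŋ.l/: profile 1-2-3-4-5 — obeys.

d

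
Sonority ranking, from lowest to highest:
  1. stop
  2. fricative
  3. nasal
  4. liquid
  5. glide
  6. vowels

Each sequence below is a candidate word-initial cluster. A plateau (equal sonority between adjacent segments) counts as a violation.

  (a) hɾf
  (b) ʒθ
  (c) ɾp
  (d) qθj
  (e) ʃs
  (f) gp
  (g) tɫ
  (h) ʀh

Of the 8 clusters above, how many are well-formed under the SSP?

(a) 2-4-2 → violates
(b) 2-2 → violates
(c) 4-1 → violates
(d) 1-2-5 → obeys
(e) 2-2 → violates
(f) 1-1 → violates
(g) 1-4 → obeys
(h) 4-2 → violates

2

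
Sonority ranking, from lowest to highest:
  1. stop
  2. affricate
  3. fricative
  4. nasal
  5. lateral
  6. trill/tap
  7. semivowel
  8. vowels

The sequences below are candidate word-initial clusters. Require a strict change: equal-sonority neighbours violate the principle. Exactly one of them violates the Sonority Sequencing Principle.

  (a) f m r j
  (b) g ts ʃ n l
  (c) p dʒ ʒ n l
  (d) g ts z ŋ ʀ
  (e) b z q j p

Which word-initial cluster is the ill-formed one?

e

(a) 3-4-6-7 → obeys
(b) 1-2-3-4-5 → obeys
(c) 1-2-3-4-5 → obeys
(d) 1-2-3-4-6 → obeys
(e) 1-3-1-7-1 → violates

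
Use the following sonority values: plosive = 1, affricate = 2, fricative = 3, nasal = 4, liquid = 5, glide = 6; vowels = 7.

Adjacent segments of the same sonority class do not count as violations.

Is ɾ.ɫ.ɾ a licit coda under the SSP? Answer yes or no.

/ɾ/ — liquid, sonority 5.
/ɫ/ — liquid, sonority 5.
/ɾ/ — liquid, sonority 5.
The profile 5-5-5 is non-increasing (plateaus allowed), so the coda satisfies the SSP.

yes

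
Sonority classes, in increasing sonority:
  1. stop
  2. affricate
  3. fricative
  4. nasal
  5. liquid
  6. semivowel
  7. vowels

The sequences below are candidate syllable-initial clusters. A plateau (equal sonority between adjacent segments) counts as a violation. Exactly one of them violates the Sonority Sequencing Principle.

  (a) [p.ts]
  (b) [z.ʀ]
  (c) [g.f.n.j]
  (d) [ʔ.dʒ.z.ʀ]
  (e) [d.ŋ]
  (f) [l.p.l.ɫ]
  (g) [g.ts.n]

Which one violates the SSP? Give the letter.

(a) sonority 1-2: well-formed.
(b) sonority 3-5: well-formed.
(c) sonority 1-3-4-6: well-formed.
(d) sonority 1-2-3-5: well-formed.
(e) sonority 1-4: well-formed.
(f) sonority 5-1-5-5: ill-formed.
(g) sonority 1-2-4: well-formed.

f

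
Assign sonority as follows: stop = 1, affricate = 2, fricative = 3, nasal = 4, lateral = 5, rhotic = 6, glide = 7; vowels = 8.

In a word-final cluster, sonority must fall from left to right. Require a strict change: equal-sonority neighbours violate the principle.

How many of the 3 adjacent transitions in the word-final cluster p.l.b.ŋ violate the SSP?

2

/p/ is a stop (sonority 1).
/l/ is a lateral (sonority 5).
/b/ is a stop (sonority 1).
/ŋ/ is a nasal (sonority 4).
/p/→/l/: 1→5 (does not fall) — violation.
/l/→/b/: 5→1 (falls) — ok.
/b/→/ŋ/: 1→4 (does not fall) — violation.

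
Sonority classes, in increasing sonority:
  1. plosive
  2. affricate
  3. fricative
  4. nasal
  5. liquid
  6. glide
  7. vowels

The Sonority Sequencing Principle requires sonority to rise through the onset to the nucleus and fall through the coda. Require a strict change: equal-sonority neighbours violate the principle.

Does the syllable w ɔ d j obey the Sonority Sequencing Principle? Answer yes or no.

Onset: /w/ is a glide (sonority 6); then the nucleus /ɔ/ (sonority 7).
Onset profile 6-7 — rises to the nucleus.
Coda: /d/ is a plosive (sonority 1), /j/ is a glide (sonority 6).
Coda profile 7-1-6 — does not strictly fall throughout.

no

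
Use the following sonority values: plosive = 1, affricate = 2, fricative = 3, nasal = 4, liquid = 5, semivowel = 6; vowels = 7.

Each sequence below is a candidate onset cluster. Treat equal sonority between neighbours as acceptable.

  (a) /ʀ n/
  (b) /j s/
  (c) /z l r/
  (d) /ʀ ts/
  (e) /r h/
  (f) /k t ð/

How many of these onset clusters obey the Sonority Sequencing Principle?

(a) 5-4 → violates
(b) 6-3 → violates
(c) 3-5-5 → obeys
(d) 5-2 → violates
(e) 5-3 → violates
(f) 1-1-3 → obeys

2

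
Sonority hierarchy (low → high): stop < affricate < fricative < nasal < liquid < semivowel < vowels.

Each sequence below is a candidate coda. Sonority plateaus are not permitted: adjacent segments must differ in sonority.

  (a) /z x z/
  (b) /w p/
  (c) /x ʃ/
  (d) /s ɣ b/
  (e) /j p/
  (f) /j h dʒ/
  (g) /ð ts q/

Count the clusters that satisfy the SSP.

(a) /z x z/: profile 3-3-3 — violates.
(b) /w p/: profile 6-1 — obeys.
(c) /x ʃ/: profile 3-3 — violates.
(d) /s ɣ b/: profile 3-3-1 — violates.
(e) /j p/: profile 6-1 — obeys.
(f) /j h dʒ/: profile 6-3-2 — obeys.
(g) /ð ts q/: profile 3-2-1 — obeys.

4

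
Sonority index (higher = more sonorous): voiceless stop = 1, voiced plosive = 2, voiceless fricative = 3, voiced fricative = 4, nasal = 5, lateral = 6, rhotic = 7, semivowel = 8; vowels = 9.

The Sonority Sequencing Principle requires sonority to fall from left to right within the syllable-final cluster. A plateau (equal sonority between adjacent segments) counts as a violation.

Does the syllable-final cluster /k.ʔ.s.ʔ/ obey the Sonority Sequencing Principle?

no

/k/ is a voiceless stop (sonority 1).
/ʔ/ is a voiceless stop (sonority 1).
/s/ is a voiceless fricative (sonority 3).
/ʔ/ is a voiceless stop (sonority 1).
The profile is 1-1-3-1. Between /k/ (1) and /ʔ/ (1) sonority does not fall, so the cluster violates the SSP.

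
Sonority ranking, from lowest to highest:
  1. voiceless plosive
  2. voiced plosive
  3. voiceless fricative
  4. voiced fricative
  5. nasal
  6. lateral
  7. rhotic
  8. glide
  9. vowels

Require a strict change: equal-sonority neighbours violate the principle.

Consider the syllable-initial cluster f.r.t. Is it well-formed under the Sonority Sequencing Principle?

no

/f/ — voiceless fricative, sonority 3.
/r/ — rhotic, sonority 7.
/t/ — voiceless plosive, sonority 1.
The profile is 3-7-1. Between /r/ (7) and /t/ (1) sonority does not rise, so the cluster violates the SSP.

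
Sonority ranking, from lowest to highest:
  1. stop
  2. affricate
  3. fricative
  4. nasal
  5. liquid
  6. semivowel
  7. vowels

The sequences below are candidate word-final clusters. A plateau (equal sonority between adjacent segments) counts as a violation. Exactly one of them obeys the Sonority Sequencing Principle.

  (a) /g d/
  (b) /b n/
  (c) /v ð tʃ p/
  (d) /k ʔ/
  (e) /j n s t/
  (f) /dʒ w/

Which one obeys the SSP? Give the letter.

e

(a) sonority 1-1: ill-formed.
(b) sonority 1-4: ill-formed.
(c) sonority 3-3-2-1: ill-formed.
(d) sonority 1-1: ill-formed.
(e) sonority 6-4-3-1: well-formed.
(f) sonority 2-6: ill-formed.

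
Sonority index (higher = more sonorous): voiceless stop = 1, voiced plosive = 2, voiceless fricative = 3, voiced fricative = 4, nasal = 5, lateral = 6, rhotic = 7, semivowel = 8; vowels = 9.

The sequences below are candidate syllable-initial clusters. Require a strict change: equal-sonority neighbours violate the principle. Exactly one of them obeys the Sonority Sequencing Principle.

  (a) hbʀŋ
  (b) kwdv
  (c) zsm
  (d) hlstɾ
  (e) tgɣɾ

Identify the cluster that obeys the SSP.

e

(a) 3-2-7-5 → violates
(b) 1-8-2-4 → violates
(c) 4-3-5 → violates
(d) 3-6-3-1-7 → violates
(e) 1-2-4-7 → obeys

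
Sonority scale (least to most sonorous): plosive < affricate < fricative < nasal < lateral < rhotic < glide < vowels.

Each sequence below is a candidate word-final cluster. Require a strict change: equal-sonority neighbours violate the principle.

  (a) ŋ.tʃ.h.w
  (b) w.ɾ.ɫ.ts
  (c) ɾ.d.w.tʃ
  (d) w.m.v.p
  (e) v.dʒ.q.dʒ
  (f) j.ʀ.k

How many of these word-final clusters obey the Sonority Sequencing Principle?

(a) 4-2-3-7 → violates
(b) 7-6-5-2 → obeys
(c) 6-1-7-2 → violates
(d) 7-4-3-1 → obeys
(e) 3-2-1-2 → violates
(f) 7-6-1 → obeys

3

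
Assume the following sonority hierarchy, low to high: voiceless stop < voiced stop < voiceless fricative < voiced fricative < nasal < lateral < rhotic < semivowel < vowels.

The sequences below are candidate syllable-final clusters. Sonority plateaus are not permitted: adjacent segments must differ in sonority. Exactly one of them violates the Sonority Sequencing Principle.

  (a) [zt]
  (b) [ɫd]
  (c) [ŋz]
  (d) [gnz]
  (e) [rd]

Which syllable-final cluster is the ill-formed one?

(a) sonority 4-1: well-formed.
(b) sonority 6-2: well-formed.
(c) sonority 5-4: well-formed.
(d) sonority 2-5-4: ill-formed.
(e) sonority 7-2: well-formed.

d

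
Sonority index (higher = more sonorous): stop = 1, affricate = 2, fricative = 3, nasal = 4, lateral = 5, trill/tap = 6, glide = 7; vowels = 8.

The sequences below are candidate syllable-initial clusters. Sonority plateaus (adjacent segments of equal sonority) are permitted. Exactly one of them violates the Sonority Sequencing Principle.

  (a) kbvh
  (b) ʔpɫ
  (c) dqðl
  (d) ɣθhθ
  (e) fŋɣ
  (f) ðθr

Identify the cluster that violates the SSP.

e

(a) 1-1-3-3 → obeys
(b) 1-1-5 → obeys
(c) 1-1-3-5 → obeys
(d) 3-3-3-3 → obeys
(e) 3-4-3 → violates
(f) 3-3-6 → obeys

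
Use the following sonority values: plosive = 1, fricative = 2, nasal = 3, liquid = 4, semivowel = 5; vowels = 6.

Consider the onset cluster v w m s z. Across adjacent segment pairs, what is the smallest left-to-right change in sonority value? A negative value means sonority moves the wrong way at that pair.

/v/ — fricative, sonority 2.
/w/ — semivowel, sonority 5.
/m/ — nasal, sonority 3.
/s/ — fricative, sonority 2.
/z/ — fricative, sonority 2.
/v/→/w/: change +3.
/w/→/m/: change -2.
/m/→/s/: change -1.
/s/→/z/: change +0.
Minimum = -2.

-2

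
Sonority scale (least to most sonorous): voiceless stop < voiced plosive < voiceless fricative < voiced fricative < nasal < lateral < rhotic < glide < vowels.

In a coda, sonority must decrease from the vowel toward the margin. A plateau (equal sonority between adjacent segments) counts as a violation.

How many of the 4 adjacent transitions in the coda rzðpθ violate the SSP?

/r/ is a rhotic (sonority 7).
/z/ is a voiced fricative (sonority 4).
/ð/ is a voiced fricative (sonority 4).
/p/ is a voiceless stop (sonority 1).
/θ/ is a voiceless fricative (sonority 3).
/r/→/z/: 7→4 (falls) — ok.
/z/→/ð/: 4→4 (plateau) — violation.
/ð/→/p/: 4→1 (falls) — ok.
/p/→/θ/: 1→3 (does not fall) — violation.

2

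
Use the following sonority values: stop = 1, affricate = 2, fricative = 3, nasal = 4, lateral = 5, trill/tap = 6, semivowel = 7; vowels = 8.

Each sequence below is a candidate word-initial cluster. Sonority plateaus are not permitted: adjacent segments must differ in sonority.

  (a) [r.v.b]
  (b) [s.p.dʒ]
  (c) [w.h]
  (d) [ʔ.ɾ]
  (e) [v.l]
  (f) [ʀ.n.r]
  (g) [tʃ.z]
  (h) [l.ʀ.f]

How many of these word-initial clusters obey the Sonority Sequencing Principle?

3

(a) [r.v.b]: profile 6-3-1 — violates.
(b) [s.p.dʒ]: profile 3-1-2 — violates.
(c) [w.h]: profile 7-3 — violates.
(d) [ʔ.ɾ]: profile 1-6 — obeys.
(e) [v.l]: profile 3-5 — obeys.
(f) [ʀ.n.r]: profile 6-4-6 — violates.
(g) [tʃ.z]: profile 2-3 — obeys.
(h) [l.ʀ.f]: profile 5-6-3 — violates.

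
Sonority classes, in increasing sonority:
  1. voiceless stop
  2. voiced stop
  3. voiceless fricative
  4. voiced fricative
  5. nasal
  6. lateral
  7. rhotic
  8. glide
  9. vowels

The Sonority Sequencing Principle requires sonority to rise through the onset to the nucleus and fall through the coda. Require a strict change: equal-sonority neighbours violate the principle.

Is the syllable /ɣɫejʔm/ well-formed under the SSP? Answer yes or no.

Onset: /ɣ/ is a voiced fricative (sonority 4), /ɫ/ is a lateral (sonority 6); then the nucleus /e/ (sonority 9).
Onset profile 4-6-9 — rises to the nucleus.
Coda: /j/ is a glide (sonority 8), /ʔ/ is a voiceless stop (sonority 1), /m/ is a nasal (sonority 5).
Coda profile 9-8-1-5 — does not strictly fall throughout.

no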